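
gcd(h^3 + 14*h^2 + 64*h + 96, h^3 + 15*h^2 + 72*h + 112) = h^2 + 8*h + 16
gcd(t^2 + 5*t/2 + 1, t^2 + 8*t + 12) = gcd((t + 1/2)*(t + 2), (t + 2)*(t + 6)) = t + 2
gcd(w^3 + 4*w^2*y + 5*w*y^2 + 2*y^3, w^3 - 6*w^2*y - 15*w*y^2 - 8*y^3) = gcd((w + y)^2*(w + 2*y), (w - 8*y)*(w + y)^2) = w^2 + 2*w*y + y^2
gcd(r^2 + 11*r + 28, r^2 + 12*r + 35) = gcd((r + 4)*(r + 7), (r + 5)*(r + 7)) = r + 7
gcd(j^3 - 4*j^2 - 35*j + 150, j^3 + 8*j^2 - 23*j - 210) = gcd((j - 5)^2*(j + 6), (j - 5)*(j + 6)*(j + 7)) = j^2 + j - 30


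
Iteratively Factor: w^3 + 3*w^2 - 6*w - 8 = (w - 2)*(w^2 + 5*w + 4) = (w - 2)*(w + 4)*(w + 1)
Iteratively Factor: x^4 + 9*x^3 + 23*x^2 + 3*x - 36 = (x + 3)*(x^3 + 6*x^2 + 5*x - 12) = (x - 1)*(x + 3)*(x^2 + 7*x + 12) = (x - 1)*(x + 3)^2*(x + 4)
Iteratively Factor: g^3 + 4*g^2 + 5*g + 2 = (g + 2)*(g^2 + 2*g + 1) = (g + 1)*(g + 2)*(g + 1)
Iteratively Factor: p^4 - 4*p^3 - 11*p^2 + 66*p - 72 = (p + 4)*(p^3 - 8*p^2 + 21*p - 18) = (p - 3)*(p + 4)*(p^2 - 5*p + 6) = (p - 3)*(p - 2)*(p + 4)*(p - 3)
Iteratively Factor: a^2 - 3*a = (a)*(a - 3)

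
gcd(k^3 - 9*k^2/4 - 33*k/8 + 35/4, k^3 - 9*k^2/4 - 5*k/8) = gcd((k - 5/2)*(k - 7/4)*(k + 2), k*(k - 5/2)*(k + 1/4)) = k - 5/2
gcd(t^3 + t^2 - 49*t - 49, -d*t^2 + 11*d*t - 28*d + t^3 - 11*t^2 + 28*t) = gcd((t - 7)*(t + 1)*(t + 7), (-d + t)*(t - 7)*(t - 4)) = t - 7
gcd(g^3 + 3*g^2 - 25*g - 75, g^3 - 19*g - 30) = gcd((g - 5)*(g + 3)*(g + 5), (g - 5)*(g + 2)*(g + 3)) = g^2 - 2*g - 15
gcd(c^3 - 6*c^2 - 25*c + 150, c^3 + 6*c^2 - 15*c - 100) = c + 5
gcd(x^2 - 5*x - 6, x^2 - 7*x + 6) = x - 6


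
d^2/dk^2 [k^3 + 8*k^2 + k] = 6*k + 16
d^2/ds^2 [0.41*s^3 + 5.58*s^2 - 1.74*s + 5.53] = 2.46*s + 11.16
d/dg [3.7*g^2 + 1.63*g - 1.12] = 7.4*g + 1.63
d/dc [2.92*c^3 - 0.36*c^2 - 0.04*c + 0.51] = 8.76*c^2 - 0.72*c - 0.04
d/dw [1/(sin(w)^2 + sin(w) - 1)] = -(2*sin(w) + 1)*cos(w)/(sin(w) - cos(w)^2)^2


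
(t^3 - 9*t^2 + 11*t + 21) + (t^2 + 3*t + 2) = t^3 - 8*t^2 + 14*t + 23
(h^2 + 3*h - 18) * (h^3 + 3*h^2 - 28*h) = h^5 + 6*h^4 - 37*h^3 - 138*h^2 + 504*h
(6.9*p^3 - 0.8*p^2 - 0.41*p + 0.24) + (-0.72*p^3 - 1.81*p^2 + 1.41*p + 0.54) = 6.18*p^3 - 2.61*p^2 + 1.0*p + 0.78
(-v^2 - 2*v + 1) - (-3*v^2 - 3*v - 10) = 2*v^2 + v + 11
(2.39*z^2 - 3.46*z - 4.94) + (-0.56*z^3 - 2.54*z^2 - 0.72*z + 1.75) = -0.56*z^3 - 0.15*z^2 - 4.18*z - 3.19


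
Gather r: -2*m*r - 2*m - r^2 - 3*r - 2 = -2*m - r^2 + r*(-2*m - 3) - 2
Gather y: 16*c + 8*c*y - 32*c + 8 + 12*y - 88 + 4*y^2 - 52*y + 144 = -16*c + 4*y^2 + y*(8*c - 40) + 64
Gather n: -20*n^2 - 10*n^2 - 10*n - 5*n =-30*n^2 - 15*n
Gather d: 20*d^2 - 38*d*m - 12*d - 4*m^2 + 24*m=20*d^2 + d*(-38*m - 12) - 4*m^2 + 24*m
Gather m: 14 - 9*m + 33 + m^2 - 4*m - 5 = m^2 - 13*m + 42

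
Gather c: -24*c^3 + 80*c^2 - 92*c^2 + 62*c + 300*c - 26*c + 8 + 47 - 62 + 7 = -24*c^3 - 12*c^2 + 336*c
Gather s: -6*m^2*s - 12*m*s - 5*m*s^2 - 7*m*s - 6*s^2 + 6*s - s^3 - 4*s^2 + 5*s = -s^3 + s^2*(-5*m - 10) + s*(-6*m^2 - 19*m + 11)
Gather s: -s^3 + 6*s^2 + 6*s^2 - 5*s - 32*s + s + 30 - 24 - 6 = -s^3 + 12*s^2 - 36*s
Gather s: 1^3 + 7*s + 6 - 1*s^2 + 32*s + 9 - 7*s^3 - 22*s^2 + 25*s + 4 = -7*s^3 - 23*s^2 + 64*s + 20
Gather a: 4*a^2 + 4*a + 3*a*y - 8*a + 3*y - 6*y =4*a^2 + a*(3*y - 4) - 3*y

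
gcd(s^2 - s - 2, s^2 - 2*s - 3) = s + 1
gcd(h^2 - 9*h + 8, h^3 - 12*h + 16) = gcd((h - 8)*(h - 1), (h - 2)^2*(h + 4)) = 1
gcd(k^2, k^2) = k^2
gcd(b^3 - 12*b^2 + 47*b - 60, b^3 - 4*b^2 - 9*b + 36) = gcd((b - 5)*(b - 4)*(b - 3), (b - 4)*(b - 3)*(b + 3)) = b^2 - 7*b + 12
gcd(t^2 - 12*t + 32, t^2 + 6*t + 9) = 1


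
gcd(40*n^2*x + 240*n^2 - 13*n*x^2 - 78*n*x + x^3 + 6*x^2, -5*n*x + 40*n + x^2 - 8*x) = -5*n + x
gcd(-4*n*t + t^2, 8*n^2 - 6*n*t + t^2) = -4*n + t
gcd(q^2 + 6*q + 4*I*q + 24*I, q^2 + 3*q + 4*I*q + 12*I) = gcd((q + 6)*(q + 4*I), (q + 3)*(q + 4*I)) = q + 4*I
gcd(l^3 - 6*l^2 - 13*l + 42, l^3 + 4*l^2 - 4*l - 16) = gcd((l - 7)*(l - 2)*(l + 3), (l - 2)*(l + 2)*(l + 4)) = l - 2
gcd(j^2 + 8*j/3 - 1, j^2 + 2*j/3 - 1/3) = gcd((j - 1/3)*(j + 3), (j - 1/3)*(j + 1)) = j - 1/3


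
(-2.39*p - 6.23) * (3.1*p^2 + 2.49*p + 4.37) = -7.409*p^3 - 25.2641*p^2 - 25.957*p - 27.2251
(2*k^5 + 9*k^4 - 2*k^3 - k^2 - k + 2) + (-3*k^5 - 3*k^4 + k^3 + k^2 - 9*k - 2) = -k^5 + 6*k^4 - k^3 - 10*k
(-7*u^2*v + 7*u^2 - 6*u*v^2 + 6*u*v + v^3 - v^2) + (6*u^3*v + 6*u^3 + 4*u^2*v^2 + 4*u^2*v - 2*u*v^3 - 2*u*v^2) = 6*u^3*v + 6*u^3 + 4*u^2*v^2 - 3*u^2*v + 7*u^2 - 2*u*v^3 - 8*u*v^2 + 6*u*v + v^3 - v^2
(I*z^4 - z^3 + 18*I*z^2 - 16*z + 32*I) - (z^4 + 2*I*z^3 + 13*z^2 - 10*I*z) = -z^4 + I*z^4 - z^3 - 2*I*z^3 - 13*z^2 + 18*I*z^2 - 16*z + 10*I*z + 32*I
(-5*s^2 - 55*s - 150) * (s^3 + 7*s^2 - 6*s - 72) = -5*s^5 - 90*s^4 - 505*s^3 - 360*s^2 + 4860*s + 10800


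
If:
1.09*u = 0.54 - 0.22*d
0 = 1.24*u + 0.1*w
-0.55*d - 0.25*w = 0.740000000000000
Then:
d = 0.68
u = 0.36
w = -4.45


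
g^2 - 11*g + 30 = (g - 6)*(g - 5)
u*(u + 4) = u^2 + 4*u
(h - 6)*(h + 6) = h^2 - 36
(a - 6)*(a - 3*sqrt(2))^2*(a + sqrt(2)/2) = a^4 - 11*sqrt(2)*a^3/2 - 6*a^3 + 12*a^2 + 33*sqrt(2)*a^2 - 72*a + 9*sqrt(2)*a - 54*sqrt(2)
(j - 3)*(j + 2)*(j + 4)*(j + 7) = j^4 + 10*j^3 + 11*j^2 - 94*j - 168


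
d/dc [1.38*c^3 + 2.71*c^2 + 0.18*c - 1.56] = 4.14*c^2 + 5.42*c + 0.18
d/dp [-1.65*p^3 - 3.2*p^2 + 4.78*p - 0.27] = -4.95*p^2 - 6.4*p + 4.78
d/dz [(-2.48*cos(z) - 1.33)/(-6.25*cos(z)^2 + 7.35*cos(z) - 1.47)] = (15.5*cos(z)^2 + 16.625*cos(z) - 13.4211)*sin(z)/(39.0625*cos(z)^4 - 91.875*cos(z)^3 + 72.3975*cos(z)^2 - 21.609*cos(z) + 2.1609)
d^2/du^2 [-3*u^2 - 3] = -6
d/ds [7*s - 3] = 7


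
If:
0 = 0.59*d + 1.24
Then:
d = -2.10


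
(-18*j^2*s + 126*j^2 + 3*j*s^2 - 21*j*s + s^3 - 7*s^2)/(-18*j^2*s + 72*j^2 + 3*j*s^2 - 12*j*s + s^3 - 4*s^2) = (s - 7)/(s - 4)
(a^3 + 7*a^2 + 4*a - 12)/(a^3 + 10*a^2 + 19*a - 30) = (a + 2)/(a + 5)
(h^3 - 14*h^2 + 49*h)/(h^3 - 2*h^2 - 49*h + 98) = h*(h - 7)/(h^2 + 5*h - 14)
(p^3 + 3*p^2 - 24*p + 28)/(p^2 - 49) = (p^2 - 4*p + 4)/(p - 7)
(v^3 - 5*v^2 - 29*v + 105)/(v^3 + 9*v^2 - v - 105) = (v - 7)/(v + 7)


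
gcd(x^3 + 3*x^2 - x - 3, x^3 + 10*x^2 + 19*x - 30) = x - 1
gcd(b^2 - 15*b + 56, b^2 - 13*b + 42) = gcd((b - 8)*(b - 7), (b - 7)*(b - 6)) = b - 7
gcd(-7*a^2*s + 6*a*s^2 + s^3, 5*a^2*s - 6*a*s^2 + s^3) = -a*s + s^2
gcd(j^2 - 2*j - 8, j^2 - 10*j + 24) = j - 4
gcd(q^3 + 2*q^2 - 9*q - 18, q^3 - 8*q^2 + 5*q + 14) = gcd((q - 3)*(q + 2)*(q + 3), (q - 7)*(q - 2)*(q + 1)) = 1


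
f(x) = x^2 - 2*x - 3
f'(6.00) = 10.00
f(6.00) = 21.00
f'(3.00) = 4.00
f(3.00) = 0.00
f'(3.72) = 5.44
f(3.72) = 3.40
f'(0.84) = -0.32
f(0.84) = -3.97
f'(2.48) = 2.96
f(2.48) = -1.81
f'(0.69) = -0.62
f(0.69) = -3.90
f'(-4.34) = -10.68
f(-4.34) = 24.52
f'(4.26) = 6.52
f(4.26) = 6.63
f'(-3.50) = -9.00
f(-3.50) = 16.25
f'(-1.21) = -4.42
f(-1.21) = 0.88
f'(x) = 2*x - 2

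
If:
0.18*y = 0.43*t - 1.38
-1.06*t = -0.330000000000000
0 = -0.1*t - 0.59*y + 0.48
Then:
No Solution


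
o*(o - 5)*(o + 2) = o^3 - 3*o^2 - 10*o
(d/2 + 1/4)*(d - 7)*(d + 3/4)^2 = d^4/2 - 5*d^3/2 - 203*d^2/32 - 285*d/64 - 63/64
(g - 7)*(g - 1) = g^2 - 8*g + 7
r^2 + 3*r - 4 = (r - 1)*(r + 4)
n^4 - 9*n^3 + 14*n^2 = n^2*(n - 7)*(n - 2)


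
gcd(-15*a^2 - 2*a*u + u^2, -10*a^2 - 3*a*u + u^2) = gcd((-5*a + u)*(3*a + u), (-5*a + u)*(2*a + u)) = -5*a + u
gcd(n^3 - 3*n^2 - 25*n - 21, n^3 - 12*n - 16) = 1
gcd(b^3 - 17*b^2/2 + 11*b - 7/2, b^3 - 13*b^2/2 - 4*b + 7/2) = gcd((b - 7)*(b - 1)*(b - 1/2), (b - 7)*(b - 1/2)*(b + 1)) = b^2 - 15*b/2 + 7/2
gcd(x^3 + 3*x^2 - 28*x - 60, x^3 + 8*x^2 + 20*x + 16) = x + 2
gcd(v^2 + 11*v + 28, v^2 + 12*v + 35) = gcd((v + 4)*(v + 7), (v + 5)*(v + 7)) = v + 7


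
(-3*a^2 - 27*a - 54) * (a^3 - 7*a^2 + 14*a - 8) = -3*a^5 - 6*a^4 + 93*a^3 + 24*a^2 - 540*a + 432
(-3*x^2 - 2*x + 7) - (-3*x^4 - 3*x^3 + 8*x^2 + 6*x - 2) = 3*x^4 + 3*x^3 - 11*x^2 - 8*x + 9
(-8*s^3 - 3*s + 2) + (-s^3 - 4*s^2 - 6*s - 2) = -9*s^3 - 4*s^2 - 9*s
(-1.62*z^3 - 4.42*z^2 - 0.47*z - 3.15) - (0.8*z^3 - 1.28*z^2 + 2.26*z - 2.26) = -2.42*z^3 - 3.14*z^2 - 2.73*z - 0.89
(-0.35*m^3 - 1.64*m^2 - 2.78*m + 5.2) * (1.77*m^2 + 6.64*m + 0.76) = -0.6195*m^5 - 5.2268*m^4 - 16.0762*m^3 - 10.5016*m^2 + 32.4152*m + 3.952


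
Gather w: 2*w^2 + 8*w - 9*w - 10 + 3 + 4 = 2*w^2 - w - 3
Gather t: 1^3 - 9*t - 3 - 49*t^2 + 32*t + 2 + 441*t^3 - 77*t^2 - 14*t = 441*t^3 - 126*t^2 + 9*t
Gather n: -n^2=-n^2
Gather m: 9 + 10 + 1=20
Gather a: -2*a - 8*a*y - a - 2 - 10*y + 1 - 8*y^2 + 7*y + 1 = a*(-8*y - 3) - 8*y^2 - 3*y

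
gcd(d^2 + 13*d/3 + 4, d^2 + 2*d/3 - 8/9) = d + 4/3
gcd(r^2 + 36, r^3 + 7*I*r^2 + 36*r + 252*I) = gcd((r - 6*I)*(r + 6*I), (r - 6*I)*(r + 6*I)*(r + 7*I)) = r^2 + 36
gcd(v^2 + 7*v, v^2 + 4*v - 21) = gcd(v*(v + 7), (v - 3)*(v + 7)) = v + 7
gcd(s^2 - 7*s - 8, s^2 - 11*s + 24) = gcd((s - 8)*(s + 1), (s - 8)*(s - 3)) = s - 8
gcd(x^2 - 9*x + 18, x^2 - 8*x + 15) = x - 3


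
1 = 1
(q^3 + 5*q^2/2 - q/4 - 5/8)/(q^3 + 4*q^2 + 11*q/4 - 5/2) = (q + 1/2)/(q + 2)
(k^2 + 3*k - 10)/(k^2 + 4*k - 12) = (k + 5)/(k + 6)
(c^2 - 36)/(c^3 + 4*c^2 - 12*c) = (c - 6)/(c*(c - 2))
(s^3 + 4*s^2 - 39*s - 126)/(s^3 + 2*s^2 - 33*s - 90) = (s + 7)/(s + 5)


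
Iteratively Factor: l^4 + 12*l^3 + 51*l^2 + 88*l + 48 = (l + 1)*(l^3 + 11*l^2 + 40*l + 48) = (l + 1)*(l + 4)*(l^2 + 7*l + 12) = (l + 1)*(l + 4)^2*(l + 3)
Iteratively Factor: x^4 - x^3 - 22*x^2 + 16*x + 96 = (x + 4)*(x^3 - 5*x^2 - 2*x + 24) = (x - 3)*(x + 4)*(x^2 - 2*x - 8) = (x - 4)*(x - 3)*(x + 4)*(x + 2)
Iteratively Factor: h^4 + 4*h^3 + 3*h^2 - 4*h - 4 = (h + 2)*(h^3 + 2*h^2 - h - 2) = (h - 1)*(h + 2)*(h^2 + 3*h + 2) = (h - 1)*(h + 1)*(h + 2)*(h + 2)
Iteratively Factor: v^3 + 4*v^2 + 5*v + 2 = (v + 1)*(v^2 + 3*v + 2) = (v + 1)*(v + 2)*(v + 1)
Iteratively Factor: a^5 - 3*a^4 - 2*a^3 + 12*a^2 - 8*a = (a - 1)*(a^4 - 2*a^3 - 4*a^2 + 8*a) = (a - 2)*(a - 1)*(a^3 - 4*a) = (a - 2)*(a - 1)*(a + 2)*(a^2 - 2*a) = a*(a - 2)*(a - 1)*(a + 2)*(a - 2)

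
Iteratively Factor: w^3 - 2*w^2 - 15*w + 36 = (w + 4)*(w^2 - 6*w + 9) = (w - 3)*(w + 4)*(w - 3)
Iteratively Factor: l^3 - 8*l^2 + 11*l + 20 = (l + 1)*(l^2 - 9*l + 20) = (l - 5)*(l + 1)*(l - 4)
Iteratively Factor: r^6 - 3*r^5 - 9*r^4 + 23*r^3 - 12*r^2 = (r - 1)*(r^5 - 2*r^4 - 11*r^3 + 12*r^2) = r*(r - 1)*(r^4 - 2*r^3 - 11*r^2 + 12*r) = r*(r - 1)^2*(r^3 - r^2 - 12*r) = r^2*(r - 1)^2*(r^2 - r - 12) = r^2*(r - 1)^2*(r + 3)*(r - 4)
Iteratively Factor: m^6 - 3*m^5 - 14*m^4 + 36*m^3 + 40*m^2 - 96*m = (m)*(m^5 - 3*m^4 - 14*m^3 + 36*m^2 + 40*m - 96) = m*(m - 2)*(m^4 - m^3 - 16*m^2 + 4*m + 48) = m*(m - 2)*(m + 2)*(m^3 - 3*m^2 - 10*m + 24) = m*(m - 4)*(m - 2)*(m + 2)*(m^2 + m - 6) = m*(m - 4)*(m - 2)*(m + 2)*(m + 3)*(m - 2)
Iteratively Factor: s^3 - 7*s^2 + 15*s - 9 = (s - 3)*(s^2 - 4*s + 3) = (s - 3)^2*(s - 1)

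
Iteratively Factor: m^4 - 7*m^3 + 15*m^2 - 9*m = (m - 1)*(m^3 - 6*m^2 + 9*m) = m*(m - 1)*(m^2 - 6*m + 9) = m*(m - 3)*(m - 1)*(m - 3)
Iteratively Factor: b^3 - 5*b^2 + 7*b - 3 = (b - 1)*(b^2 - 4*b + 3) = (b - 3)*(b - 1)*(b - 1)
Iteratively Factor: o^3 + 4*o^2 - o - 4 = (o + 1)*(o^2 + 3*o - 4) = (o - 1)*(o + 1)*(o + 4)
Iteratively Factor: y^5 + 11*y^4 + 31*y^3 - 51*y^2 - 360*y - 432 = (y + 3)*(y^4 + 8*y^3 + 7*y^2 - 72*y - 144) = (y - 3)*(y + 3)*(y^3 + 11*y^2 + 40*y + 48) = (y - 3)*(y + 3)^2*(y^2 + 8*y + 16) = (y - 3)*(y + 3)^2*(y + 4)*(y + 4)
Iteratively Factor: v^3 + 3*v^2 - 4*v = (v)*(v^2 + 3*v - 4) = v*(v - 1)*(v + 4)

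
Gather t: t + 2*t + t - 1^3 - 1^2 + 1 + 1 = 4*t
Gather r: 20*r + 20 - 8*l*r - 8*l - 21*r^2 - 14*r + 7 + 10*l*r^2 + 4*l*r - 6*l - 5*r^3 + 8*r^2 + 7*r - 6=-14*l - 5*r^3 + r^2*(10*l - 13) + r*(13 - 4*l) + 21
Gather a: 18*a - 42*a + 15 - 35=-24*a - 20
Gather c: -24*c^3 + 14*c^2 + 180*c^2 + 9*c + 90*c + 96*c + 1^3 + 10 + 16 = -24*c^3 + 194*c^2 + 195*c + 27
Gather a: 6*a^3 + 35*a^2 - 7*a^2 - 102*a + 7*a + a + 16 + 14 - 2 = 6*a^3 + 28*a^2 - 94*a + 28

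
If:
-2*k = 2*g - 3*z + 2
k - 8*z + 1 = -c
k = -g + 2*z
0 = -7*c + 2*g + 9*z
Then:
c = 8/5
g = 73/5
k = -93/5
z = -2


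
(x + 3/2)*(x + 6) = x^2 + 15*x/2 + 9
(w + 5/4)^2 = w^2 + 5*w/2 + 25/16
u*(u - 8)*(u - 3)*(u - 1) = u^4 - 12*u^3 + 35*u^2 - 24*u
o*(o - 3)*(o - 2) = o^3 - 5*o^2 + 6*o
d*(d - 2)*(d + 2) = d^3 - 4*d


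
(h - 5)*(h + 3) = h^2 - 2*h - 15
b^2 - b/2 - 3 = (b - 2)*(b + 3/2)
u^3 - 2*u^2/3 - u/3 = u*(u - 1)*(u + 1/3)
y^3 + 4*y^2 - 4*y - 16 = (y - 2)*(y + 2)*(y + 4)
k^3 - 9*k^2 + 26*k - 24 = (k - 4)*(k - 3)*(k - 2)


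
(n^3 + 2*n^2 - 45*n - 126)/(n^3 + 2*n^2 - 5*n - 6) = (n^2 - n - 42)/(n^2 - n - 2)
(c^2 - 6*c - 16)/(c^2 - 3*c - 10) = (c - 8)/(c - 5)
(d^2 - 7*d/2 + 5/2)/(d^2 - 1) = (d - 5/2)/(d + 1)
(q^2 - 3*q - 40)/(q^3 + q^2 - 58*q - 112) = (q + 5)/(q^2 + 9*q + 14)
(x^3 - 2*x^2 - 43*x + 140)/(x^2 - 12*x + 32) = (x^2 + 2*x - 35)/(x - 8)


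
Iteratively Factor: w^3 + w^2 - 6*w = (w - 2)*(w^2 + 3*w) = w*(w - 2)*(w + 3)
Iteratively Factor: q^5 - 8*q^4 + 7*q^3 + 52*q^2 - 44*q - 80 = (q + 2)*(q^4 - 10*q^3 + 27*q^2 - 2*q - 40) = (q + 1)*(q + 2)*(q^3 - 11*q^2 + 38*q - 40) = (q - 4)*(q + 1)*(q + 2)*(q^2 - 7*q + 10) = (q - 4)*(q - 2)*(q + 1)*(q + 2)*(q - 5)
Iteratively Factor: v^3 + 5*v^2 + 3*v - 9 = (v + 3)*(v^2 + 2*v - 3) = (v - 1)*(v + 3)*(v + 3)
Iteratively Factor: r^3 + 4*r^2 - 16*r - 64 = (r + 4)*(r^2 - 16) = (r + 4)^2*(r - 4)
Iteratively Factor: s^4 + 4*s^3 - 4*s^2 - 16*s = (s)*(s^3 + 4*s^2 - 4*s - 16) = s*(s + 4)*(s^2 - 4) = s*(s + 2)*(s + 4)*(s - 2)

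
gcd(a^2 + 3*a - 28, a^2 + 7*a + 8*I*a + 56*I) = a + 7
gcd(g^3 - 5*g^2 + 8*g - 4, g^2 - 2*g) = g - 2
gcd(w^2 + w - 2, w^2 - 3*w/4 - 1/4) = w - 1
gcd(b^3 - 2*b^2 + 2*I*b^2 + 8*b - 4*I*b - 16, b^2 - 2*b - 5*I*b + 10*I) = b - 2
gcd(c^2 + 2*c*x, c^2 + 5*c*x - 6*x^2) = 1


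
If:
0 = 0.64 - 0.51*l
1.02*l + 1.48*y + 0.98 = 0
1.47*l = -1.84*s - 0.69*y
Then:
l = 1.25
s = -0.43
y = -1.53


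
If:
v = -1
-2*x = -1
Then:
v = -1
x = 1/2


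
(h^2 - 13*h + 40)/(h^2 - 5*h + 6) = (h^2 - 13*h + 40)/(h^2 - 5*h + 6)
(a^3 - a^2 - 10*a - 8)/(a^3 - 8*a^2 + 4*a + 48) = (a + 1)/(a - 6)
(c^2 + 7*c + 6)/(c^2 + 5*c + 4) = (c + 6)/(c + 4)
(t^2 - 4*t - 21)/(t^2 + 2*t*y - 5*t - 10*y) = (t^2 - 4*t - 21)/(t^2 + 2*t*y - 5*t - 10*y)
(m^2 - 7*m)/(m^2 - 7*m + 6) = m*(m - 7)/(m^2 - 7*m + 6)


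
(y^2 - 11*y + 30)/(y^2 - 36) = (y - 5)/(y + 6)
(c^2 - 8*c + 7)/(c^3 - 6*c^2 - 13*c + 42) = (c - 1)/(c^2 + c - 6)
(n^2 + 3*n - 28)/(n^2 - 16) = (n + 7)/(n + 4)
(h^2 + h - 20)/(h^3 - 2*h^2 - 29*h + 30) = (h - 4)/(h^2 - 7*h + 6)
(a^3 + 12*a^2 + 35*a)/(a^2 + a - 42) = a*(a + 5)/(a - 6)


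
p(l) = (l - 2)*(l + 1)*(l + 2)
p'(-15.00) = 641.00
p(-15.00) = -3094.00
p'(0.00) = -4.00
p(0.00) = -4.00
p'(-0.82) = -3.62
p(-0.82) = -0.60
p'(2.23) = 15.38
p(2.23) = 3.14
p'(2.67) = 22.73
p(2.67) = 11.48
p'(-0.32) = -4.33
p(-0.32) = -2.65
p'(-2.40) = 8.48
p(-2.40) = -2.46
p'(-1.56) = 0.18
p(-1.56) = 0.88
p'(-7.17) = 135.89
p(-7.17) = -292.51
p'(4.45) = 64.31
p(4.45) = 86.12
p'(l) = (l - 2)*(l + 1) + (l - 2)*(l + 2) + (l + 1)*(l + 2) = 3*l^2 + 2*l - 4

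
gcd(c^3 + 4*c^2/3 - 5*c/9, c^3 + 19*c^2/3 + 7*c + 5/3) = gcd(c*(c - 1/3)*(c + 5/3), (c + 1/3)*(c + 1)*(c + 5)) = 1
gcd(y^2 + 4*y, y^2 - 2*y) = y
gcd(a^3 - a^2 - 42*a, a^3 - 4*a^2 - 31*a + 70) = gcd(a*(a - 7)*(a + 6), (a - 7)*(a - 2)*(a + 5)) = a - 7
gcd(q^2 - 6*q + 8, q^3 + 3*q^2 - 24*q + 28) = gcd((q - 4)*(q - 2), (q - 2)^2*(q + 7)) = q - 2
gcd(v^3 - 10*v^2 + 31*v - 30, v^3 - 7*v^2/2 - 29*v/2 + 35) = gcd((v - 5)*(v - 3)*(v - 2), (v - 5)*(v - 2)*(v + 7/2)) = v^2 - 7*v + 10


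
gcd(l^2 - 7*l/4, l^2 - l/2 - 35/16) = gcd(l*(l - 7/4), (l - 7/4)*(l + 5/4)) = l - 7/4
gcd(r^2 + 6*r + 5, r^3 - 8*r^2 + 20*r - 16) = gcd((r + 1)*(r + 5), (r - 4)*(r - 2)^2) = 1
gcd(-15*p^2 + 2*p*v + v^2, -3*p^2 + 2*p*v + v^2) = 1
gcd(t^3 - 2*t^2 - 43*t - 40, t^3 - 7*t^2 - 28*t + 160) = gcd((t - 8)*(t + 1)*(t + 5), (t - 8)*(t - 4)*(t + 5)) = t^2 - 3*t - 40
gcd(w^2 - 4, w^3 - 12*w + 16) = w - 2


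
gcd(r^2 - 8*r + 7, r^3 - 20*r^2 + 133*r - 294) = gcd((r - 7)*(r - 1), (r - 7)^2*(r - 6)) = r - 7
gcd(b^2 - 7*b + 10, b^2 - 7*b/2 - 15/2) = b - 5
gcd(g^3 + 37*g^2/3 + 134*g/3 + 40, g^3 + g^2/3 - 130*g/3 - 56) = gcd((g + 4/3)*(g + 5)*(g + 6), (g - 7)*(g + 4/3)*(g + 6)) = g^2 + 22*g/3 + 8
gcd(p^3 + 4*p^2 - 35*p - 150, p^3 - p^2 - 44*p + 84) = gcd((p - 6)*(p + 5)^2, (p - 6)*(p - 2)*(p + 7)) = p - 6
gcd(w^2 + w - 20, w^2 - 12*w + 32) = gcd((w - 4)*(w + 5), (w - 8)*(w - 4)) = w - 4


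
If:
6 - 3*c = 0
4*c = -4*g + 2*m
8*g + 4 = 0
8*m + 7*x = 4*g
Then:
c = 2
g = -1/2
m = 3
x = -26/7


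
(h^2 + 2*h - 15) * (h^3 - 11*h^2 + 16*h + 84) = h^5 - 9*h^4 - 21*h^3 + 281*h^2 - 72*h - 1260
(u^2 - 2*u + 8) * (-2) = -2*u^2 + 4*u - 16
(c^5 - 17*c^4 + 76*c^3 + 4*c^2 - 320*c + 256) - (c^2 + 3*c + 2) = c^5 - 17*c^4 + 76*c^3 + 3*c^2 - 323*c + 254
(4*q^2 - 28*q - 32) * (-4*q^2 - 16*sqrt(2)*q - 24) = -16*q^4 - 64*sqrt(2)*q^3 + 112*q^3 + 32*q^2 + 448*sqrt(2)*q^2 + 672*q + 512*sqrt(2)*q + 768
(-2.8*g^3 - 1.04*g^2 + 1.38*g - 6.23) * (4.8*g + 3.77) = -13.44*g^4 - 15.548*g^3 + 2.7032*g^2 - 24.7014*g - 23.4871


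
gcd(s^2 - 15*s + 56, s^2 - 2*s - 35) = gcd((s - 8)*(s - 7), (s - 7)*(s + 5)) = s - 7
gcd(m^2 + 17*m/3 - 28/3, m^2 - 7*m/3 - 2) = 1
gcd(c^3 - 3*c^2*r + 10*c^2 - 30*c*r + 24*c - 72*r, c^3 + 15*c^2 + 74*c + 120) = c^2 + 10*c + 24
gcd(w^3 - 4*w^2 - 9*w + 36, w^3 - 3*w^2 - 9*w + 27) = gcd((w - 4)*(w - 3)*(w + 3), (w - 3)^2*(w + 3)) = w^2 - 9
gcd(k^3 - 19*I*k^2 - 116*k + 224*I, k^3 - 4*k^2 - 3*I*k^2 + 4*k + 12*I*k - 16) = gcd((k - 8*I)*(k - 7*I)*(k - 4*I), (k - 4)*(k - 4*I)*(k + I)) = k - 4*I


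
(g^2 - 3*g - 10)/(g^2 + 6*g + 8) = (g - 5)/(g + 4)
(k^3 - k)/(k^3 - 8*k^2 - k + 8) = k/(k - 8)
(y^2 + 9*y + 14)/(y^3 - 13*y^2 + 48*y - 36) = (y^2 + 9*y + 14)/(y^3 - 13*y^2 + 48*y - 36)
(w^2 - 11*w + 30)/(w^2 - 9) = (w^2 - 11*w + 30)/(w^2 - 9)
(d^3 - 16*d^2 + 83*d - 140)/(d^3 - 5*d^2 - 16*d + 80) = (d - 7)/(d + 4)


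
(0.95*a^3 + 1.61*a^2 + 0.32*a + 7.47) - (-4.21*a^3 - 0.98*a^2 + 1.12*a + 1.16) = 5.16*a^3 + 2.59*a^2 - 0.8*a + 6.31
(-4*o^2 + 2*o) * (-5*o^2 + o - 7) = 20*o^4 - 14*o^3 + 30*o^2 - 14*o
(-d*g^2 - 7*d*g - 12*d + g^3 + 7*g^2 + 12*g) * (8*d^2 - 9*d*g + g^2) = -8*d^3*g^2 - 56*d^3*g - 96*d^3 + 17*d^2*g^3 + 119*d^2*g^2 + 204*d^2*g - 10*d*g^4 - 70*d*g^3 - 120*d*g^2 + g^5 + 7*g^4 + 12*g^3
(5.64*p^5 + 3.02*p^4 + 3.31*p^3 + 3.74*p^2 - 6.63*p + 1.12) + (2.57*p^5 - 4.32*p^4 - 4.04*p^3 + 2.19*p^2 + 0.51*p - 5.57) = 8.21*p^5 - 1.3*p^4 - 0.73*p^3 + 5.93*p^2 - 6.12*p - 4.45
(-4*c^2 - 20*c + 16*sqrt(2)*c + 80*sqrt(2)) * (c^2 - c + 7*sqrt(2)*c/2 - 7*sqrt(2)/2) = -4*c^4 - 16*c^3 + 2*sqrt(2)*c^3 + 8*sqrt(2)*c^2 + 132*c^2 - 10*sqrt(2)*c + 448*c - 560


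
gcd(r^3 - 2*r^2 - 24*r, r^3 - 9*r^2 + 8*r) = r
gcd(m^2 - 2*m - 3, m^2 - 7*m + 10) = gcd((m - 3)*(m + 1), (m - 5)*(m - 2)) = 1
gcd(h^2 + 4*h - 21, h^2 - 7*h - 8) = 1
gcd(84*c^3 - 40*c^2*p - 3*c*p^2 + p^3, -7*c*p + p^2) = -7*c + p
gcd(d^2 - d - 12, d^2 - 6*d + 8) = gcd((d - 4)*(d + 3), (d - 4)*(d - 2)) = d - 4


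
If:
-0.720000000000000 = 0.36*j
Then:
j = -2.00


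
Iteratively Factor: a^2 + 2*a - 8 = (a - 2)*(a + 4)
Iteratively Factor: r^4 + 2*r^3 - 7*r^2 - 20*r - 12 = (r + 2)*(r^3 - 7*r - 6) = (r + 2)^2*(r^2 - 2*r - 3) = (r - 3)*(r + 2)^2*(r + 1)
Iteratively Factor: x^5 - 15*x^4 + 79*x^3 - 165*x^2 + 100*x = (x - 1)*(x^4 - 14*x^3 + 65*x^2 - 100*x) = (x - 5)*(x - 1)*(x^3 - 9*x^2 + 20*x) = x*(x - 5)*(x - 1)*(x^2 - 9*x + 20) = x*(x - 5)*(x - 4)*(x - 1)*(x - 5)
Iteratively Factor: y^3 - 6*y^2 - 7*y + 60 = (y - 5)*(y^2 - y - 12) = (y - 5)*(y - 4)*(y + 3)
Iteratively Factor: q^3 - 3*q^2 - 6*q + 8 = (q - 4)*(q^2 + q - 2) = (q - 4)*(q + 2)*(q - 1)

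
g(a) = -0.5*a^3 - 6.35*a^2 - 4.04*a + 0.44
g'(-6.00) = 18.16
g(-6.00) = -95.92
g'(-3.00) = 20.56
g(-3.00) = -31.09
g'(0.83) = -15.61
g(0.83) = -7.57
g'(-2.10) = 16.02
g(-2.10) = -14.45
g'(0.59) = -12.06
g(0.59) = -4.26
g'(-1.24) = 9.40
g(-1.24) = -3.36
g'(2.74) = -50.10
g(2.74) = -68.59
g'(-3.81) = 22.57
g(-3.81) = -48.69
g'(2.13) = -37.90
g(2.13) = -41.81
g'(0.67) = -13.22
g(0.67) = -5.27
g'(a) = -1.5*a^2 - 12.7*a - 4.04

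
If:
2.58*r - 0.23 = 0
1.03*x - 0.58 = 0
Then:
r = 0.09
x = 0.56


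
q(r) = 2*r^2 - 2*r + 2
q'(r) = 4*r - 2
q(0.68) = 1.56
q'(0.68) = 0.72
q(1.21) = 2.51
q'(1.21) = 2.84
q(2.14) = 6.88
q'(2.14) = 6.56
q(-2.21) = 16.19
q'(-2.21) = -10.84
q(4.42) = 32.23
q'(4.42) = 15.68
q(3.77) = 22.89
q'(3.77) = 13.08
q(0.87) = 1.77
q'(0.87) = 1.48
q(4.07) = 26.99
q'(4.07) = 14.28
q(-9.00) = 182.00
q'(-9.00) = -38.00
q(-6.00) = 86.00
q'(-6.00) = -26.00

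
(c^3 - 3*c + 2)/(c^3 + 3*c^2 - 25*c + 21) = (c^2 + c - 2)/(c^2 + 4*c - 21)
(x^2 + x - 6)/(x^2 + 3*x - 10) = (x + 3)/(x + 5)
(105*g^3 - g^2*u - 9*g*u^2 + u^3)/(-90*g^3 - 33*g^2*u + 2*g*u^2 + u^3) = (35*g^2 - 12*g*u + u^2)/(-30*g^2 - g*u + u^2)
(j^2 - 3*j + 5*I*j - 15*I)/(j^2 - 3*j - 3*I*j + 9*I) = (j + 5*I)/(j - 3*I)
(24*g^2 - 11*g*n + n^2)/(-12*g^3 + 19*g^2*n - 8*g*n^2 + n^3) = (-8*g + n)/(4*g^2 - 5*g*n + n^2)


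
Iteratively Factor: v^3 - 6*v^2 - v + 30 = (v + 2)*(v^2 - 8*v + 15) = (v - 3)*(v + 2)*(v - 5)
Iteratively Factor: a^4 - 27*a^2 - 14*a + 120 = (a - 2)*(a^3 + 2*a^2 - 23*a - 60) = (a - 2)*(a + 3)*(a^2 - a - 20) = (a - 5)*(a - 2)*(a + 3)*(a + 4)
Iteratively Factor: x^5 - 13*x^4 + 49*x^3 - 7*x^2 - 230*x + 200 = (x - 5)*(x^4 - 8*x^3 + 9*x^2 + 38*x - 40) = (x - 5)*(x + 2)*(x^3 - 10*x^2 + 29*x - 20) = (x - 5)^2*(x + 2)*(x^2 - 5*x + 4) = (x - 5)^2*(x - 4)*(x + 2)*(x - 1)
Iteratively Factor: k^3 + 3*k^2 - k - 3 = (k + 3)*(k^2 - 1) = (k + 1)*(k + 3)*(k - 1)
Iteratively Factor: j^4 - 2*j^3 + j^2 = (j)*(j^3 - 2*j^2 + j) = j*(j - 1)*(j^2 - j) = j*(j - 1)^2*(j)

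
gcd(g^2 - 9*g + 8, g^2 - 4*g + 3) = g - 1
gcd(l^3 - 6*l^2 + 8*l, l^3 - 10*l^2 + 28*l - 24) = l - 2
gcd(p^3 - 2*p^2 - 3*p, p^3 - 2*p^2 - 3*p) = p^3 - 2*p^2 - 3*p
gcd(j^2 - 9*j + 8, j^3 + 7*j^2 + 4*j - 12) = j - 1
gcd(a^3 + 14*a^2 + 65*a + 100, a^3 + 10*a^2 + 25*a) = a^2 + 10*a + 25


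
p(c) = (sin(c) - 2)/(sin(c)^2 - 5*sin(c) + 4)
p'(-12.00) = -1.36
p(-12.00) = -0.91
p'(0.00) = -0.38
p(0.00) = -0.50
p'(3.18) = 0.35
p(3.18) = -0.49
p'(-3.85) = 2.12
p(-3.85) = -1.15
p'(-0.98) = -0.07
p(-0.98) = -0.32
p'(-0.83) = -0.09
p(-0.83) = -0.33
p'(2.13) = 7.66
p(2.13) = -2.40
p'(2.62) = 1.20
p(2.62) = -0.85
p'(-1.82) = 0.03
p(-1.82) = -0.30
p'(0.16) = -0.51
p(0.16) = -0.57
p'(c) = (-2*sin(c)*cos(c) + 5*cos(c))*(sin(c) - 2)/(sin(c)^2 - 5*sin(c) + 4)^2 + cos(c)/(sin(c)^2 - 5*sin(c) + 4)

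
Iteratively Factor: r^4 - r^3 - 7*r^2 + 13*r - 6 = (r + 3)*(r^3 - 4*r^2 + 5*r - 2) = (r - 1)*(r + 3)*(r^2 - 3*r + 2) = (r - 1)^2*(r + 3)*(r - 2)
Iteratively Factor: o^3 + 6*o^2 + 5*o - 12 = (o + 3)*(o^2 + 3*o - 4) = (o - 1)*(o + 3)*(o + 4)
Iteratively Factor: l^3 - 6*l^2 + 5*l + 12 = (l - 4)*(l^2 - 2*l - 3) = (l - 4)*(l - 3)*(l + 1)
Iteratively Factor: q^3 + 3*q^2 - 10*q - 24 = (q + 4)*(q^2 - q - 6) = (q - 3)*(q + 4)*(q + 2)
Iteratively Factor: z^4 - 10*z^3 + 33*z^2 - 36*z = (z)*(z^3 - 10*z^2 + 33*z - 36) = z*(z - 3)*(z^2 - 7*z + 12) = z*(z - 3)^2*(z - 4)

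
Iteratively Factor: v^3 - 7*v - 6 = (v + 2)*(v^2 - 2*v - 3) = (v + 1)*(v + 2)*(v - 3)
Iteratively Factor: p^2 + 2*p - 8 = (p - 2)*(p + 4)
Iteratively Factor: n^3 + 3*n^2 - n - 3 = (n - 1)*(n^2 + 4*n + 3) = (n - 1)*(n + 3)*(n + 1)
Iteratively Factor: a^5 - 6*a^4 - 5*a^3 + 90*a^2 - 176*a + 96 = (a + 4)*(a^4 - 10*a^3 + 35*a^2 - 50*a + 24) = (a - 3)*(a + 4)*(a^3 - 7*a^2 + 14*a - 8) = (a - 3)*(a - 2)*(a + 4)*(a^2 - 5*a + 4) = (a - 4)*(a - 3)*(a - 2)*(a + 4)*(a - 1)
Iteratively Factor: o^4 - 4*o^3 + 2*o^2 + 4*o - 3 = (o - 3)*(o^3 - o^2 - o + 1) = (o - 3)*(o - 1)*(o^2 - 1) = (o - 3)*(o - 1)^2*(o + 1)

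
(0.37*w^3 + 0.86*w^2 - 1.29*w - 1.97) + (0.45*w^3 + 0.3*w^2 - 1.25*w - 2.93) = 0.82*w^3 + 1.16*w^2 - 2.54*w - 4.9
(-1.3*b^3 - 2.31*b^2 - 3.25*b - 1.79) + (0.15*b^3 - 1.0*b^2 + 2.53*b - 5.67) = -1.15*b^3 - 3.31*b^2 - 0.72*b - 7.46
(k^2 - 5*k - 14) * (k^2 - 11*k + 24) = k^4 - 16*k^3 + 65*k^2 + 34*k - 336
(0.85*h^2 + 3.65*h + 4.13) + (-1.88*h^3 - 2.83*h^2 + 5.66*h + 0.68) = -1.88*h^3 - 1.98*h^2 + 9.31*h + 4.81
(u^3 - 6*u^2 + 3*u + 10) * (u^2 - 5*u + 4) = u^5 - 11*u^4 + 37*u^3 - 29*u^2 - 38*u + 40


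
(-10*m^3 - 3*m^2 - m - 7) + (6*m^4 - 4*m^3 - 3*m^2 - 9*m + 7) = 6*m^4 - 14*m^3 - 6*m^2 - 10*m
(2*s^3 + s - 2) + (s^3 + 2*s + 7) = 3*s^3 + 3*s + 5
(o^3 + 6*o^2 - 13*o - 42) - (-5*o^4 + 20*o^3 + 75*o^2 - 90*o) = 5*o^4 - 19*o^3 - 69*o^2 + 77*o - 42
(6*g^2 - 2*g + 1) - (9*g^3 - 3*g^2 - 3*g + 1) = -9*g^3 + 9*g^2 + g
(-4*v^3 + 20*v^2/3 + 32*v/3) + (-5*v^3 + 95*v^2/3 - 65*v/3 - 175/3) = -9*v^3 + 115*v^2/3 - 11*v - 175/3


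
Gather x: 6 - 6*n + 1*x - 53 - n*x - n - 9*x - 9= -7*n + x*(-n - 8) - 56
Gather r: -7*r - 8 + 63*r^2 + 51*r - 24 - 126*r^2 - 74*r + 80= -63*r^2 - 30*r + 48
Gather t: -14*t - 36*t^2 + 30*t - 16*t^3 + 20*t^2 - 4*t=-16*t^3 - 16*t^2 + 12*t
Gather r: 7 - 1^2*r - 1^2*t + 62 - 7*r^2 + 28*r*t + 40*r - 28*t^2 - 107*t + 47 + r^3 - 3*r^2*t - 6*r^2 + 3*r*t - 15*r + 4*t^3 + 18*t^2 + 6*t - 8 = r^3 + r^2*(-3*t - 13) + r*(31*t + 24) + 4*t^3 - 10*t^2 - 102*t + 108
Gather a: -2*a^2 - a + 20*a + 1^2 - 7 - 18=-2*a^2 + 19*a - 24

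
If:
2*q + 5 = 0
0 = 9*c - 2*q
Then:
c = -5/9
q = -5/2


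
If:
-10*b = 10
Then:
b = -1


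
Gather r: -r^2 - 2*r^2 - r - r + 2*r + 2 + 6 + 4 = 12 - 3*r^2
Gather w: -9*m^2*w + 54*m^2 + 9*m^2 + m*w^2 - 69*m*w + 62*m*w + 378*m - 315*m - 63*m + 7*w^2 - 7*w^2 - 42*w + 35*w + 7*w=63*m^2 + m*w^2 + w*(-9*m^2 - 7*m)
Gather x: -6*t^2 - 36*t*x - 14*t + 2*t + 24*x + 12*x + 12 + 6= -6*t^2 - 12*t + x*(36 - 36*t) + 18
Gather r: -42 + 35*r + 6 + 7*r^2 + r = 7*r^2 + 36*r - 36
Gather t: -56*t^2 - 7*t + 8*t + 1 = -56*t^2 + t + 1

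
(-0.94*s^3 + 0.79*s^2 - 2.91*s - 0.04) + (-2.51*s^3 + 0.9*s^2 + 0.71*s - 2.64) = -3.45*s^3 + 1.69*s^2 - 2.2*s - 2.68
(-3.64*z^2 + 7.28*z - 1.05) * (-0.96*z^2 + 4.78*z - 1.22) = 3.4944*z^4 - 24.388*z^3 + 40.2472*z^2 - 13.9006*z + 1.281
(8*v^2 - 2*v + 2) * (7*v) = 56*v^3 - 14*v^2 + 14*v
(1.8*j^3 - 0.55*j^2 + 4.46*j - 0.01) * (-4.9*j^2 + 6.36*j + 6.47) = -8.82*j^5 + 14.143*j^4 - 13.706*j^3 + 24.8561*j^2 + 28.7926*j - 0.0647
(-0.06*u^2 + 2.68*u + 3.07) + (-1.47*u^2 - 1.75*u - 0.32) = -1.53*u^2 + 0.93*u + 2.75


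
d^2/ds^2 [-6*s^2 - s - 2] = -12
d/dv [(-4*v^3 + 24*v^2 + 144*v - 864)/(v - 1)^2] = 4*(-v^3 + 3*v^2 - 48*v + 396)/(v^3 - 3*v^2 + 3*v - 1)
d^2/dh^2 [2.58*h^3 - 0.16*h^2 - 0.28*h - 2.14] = 15.48*h - 0.32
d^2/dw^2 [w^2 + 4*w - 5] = 2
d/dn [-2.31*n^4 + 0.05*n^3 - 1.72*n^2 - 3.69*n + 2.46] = -9.24*n^3 + 0.15*n^2 - 3.44*n - 3.69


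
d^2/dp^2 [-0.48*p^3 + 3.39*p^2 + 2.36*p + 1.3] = 6.78 - 2.88*p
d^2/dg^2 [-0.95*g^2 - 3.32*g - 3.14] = -1.90000000000000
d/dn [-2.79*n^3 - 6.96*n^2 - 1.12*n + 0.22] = -8.37*n^2 - 13.92*n - 1.12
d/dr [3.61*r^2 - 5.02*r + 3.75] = 7.22*r - 5.02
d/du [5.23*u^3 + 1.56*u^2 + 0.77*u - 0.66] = 15.69*u^2 + 3.12*u + 0.77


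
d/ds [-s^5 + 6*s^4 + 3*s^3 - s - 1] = -5*s^4 + 24*s^3 + 9*s^2 - 1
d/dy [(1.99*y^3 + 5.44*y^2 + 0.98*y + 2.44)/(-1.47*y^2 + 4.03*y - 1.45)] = (-2.9253*y^4 + 16.0394*y^3 + 14.7073*y^2 - 8.6024*y - 11.2542)/(2.1609*y^4 - 11.8482*y^3 + 20.5039*y^2 - 11.687*y + 2.1025)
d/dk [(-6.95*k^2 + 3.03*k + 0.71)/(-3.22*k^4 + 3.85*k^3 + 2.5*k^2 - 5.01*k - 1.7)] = (-44.758*k^5 + 56.0273*k^4 - 14.1862*k^3 + 19.044*k^2 + 20.08*k - 1.5939)/(10.3684*k^8 - 24.794*k^7 - 1.2775*k^6 + 51.5144*k^5 - 21.379*k^4 - 38.14*k^3 + 16.6001*k^2 + 17.034*k + 2.89)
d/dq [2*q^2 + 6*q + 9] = 4*q + 6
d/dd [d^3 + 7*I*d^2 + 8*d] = 3*d^2 + 14*I*d + 8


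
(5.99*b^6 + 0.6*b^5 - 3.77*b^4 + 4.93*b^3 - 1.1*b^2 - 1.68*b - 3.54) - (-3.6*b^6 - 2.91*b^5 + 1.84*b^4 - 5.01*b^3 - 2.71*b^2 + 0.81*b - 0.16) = 9.59*b^6 + 3.51*b^5 - 5.61*b^4 + 9.94*b^3 + 1.61*b^2 - 2.49*b - 3.38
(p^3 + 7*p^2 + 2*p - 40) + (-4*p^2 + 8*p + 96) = p^3 + 3*p^2 + 10*p + 56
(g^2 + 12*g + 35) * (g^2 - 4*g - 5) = g^4 + 8*g^3 - 18*g^2 - 200*g - 175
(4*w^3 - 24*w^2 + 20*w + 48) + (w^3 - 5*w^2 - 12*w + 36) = 5*w^3 - 29*w^2 + 8*w + 84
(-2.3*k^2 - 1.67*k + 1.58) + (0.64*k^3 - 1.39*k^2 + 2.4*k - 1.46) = 0.64*k^3 - 3.69*k^2 + 0.73*k + 0.12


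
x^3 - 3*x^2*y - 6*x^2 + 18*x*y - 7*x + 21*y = (x - 7)*(x + 1)*(x - 3*y)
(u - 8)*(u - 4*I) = u^2 - 8*u - 4*I*u + 32*I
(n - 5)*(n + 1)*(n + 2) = n^3 - 2*n^2 - 13*n - 10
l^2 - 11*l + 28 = (l - 7)*(l - 4)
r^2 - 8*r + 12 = (r - 6)*(r - 2)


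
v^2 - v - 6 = (v - 3)*(v + 2)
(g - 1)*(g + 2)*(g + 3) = g^3 + 4*g^2 + g - 6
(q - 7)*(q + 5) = q^2 - 2*q - 35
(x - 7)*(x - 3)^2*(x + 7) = x^4 - 6*x^3 - 40*x^2 + 294*x - 441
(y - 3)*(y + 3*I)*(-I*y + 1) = -I*y^3 + 4*y^2 + 3*I*y^2 - 12*y + 3*I*y - 9*I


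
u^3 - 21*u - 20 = (u - 5)*(u + 1)*(u + 4)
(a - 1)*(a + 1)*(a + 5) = a^3 + 5*a^2 - a - 5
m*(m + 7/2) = m^2 + 7*m/2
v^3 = v^3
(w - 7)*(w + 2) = w^2 - 5*w - 14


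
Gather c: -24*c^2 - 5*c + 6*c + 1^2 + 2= -24*c^2 + c + 3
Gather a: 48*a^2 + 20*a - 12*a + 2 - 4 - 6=48*a^2 + 8*a - 8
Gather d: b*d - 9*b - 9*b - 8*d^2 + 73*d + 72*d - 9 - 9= -18*b - 8*d^2 + d*(b + 145) - 18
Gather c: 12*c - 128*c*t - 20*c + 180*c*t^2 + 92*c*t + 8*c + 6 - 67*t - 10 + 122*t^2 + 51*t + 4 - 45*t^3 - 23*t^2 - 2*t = c*(180*t^2 - 36*t) - 45*t^3 + 99*t^2 - 18*t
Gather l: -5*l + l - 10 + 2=-4*l - 8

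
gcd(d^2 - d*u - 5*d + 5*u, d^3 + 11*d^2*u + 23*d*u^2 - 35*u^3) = -d + u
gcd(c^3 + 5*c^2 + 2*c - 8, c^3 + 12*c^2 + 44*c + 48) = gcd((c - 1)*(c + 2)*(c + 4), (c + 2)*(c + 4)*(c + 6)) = c^2 + 6*c + 8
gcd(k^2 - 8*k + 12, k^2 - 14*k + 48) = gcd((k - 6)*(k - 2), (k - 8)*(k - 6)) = k - 6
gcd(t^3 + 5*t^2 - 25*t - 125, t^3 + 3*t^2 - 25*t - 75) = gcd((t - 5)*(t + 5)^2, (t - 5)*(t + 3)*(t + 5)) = t^2 - 25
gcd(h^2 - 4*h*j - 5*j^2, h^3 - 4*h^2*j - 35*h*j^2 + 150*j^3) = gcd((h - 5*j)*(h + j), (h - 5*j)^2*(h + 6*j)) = h - 5*j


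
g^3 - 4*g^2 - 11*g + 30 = (g - 5)*(g - 2)*(g + 3)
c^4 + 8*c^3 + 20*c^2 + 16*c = c*(c + 2)^2*(c + 4)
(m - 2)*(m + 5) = m^2 + 3*m - 10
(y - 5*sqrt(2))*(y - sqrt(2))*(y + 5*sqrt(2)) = y^3 - sqrt(2)*y^2 - 50*y + 50*sqrt(2)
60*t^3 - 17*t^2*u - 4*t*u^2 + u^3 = (-5*t + u)*(-3*t + u)*(4*t + u)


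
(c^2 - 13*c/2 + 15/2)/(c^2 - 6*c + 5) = (c - 3/2)/(c - 1)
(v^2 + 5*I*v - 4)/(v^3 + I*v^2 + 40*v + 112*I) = (v + I)/(v^2 - 3*I*v + 28)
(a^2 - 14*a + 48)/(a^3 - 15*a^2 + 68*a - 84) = (a - 8)/(a^2 - 9*a + 14)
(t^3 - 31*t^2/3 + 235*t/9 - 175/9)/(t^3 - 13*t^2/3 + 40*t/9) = (3*t^2 - 26*t + 35)/(t*(3*t - 8))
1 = 1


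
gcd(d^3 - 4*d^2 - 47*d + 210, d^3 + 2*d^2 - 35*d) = d^2 + 2*d - 35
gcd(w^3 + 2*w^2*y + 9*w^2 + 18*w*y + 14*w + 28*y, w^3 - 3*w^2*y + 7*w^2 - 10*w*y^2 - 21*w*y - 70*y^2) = w^2 + 2*w*y + 7*w + 14*y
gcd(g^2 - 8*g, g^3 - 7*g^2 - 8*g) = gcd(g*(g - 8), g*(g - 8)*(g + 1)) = g^2 - 8*g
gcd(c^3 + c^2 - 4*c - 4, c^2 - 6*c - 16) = c + 2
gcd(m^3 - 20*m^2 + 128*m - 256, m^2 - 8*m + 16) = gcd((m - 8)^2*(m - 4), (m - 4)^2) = m - 4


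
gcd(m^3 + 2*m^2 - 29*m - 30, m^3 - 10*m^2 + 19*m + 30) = m^2 - 4*m - 5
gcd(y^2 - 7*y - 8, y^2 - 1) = y + 1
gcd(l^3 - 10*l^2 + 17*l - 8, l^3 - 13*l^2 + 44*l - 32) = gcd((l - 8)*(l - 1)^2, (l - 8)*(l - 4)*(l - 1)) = l^2 - 9*l + 8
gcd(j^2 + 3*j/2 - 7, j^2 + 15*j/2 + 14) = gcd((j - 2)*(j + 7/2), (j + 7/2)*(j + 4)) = j + 7/2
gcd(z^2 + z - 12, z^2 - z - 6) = z - 3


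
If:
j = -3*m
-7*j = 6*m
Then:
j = 0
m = 0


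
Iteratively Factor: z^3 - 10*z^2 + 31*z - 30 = (z - 5)*(z^2 - 5*z + 6) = (z - 5)*(z - 2)*(z - 3)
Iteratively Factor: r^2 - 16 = (r - 4)*(r + 4)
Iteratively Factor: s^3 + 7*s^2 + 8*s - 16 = (s - 1)*(s^2 + 8*s + 16) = (s - 1)*(s + 4)*(s + 4)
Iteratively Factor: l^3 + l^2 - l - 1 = (l + 1)*(l^2 - 1) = (l + 1)^2*(l - 1)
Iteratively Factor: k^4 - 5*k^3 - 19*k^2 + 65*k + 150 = (k - 5)*(k^3 - 19*k - 30) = (k - 5)*(k + 3)*(k^2 - 3*k - 10) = (k - 5)^2*(k + 3)*(k + 2)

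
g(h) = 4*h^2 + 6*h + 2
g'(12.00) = 102.00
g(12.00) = 650.00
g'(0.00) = 6.00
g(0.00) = 2.00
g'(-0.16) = 4.72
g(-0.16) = 1.14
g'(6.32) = 56.56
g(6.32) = 199.69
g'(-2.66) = -15.28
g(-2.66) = 14.34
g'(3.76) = 36.08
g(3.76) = 81.11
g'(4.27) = 40.16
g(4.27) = 100.55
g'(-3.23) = -19.84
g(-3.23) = 24.35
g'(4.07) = 38.56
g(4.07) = 92.68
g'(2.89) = 29.12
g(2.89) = 52.75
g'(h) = 8*h + 6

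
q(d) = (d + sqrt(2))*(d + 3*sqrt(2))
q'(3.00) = 11.66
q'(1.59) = 8.84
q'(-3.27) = -0.88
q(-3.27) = -1.81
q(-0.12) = 5.34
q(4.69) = 54.53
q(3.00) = 31.97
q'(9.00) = 23.66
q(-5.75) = 6.54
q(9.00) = 137.91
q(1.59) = 17.52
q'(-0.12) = 5.42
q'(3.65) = 12.96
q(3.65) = 39.97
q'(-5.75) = -5.84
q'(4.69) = 15.04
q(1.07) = 13.20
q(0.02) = 6.11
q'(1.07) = 7.80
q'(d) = 2*d + 4*sqrt(2)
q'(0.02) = 5.70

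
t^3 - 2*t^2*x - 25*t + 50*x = (t - 5)*(t + 5)*(t - 2*x)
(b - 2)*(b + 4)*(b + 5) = b^3 + 7*b^2 + 2*b - 40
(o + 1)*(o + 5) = o^2 + 6*o + 5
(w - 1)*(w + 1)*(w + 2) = w^3 + 2*w^2 - w - 2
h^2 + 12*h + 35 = (h + 5)*(h + 7)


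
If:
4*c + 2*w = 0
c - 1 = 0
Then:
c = 1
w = -2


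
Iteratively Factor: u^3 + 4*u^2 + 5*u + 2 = (u + 1)*(u^2 + 3*u + 2) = (u + 1)^2*(u + 2)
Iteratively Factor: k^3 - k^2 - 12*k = (k - 4)*(k^2 + 3*k) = (k - 4)*(k + 3)*(k)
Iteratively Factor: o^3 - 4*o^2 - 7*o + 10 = (o + 2)*(o^2 - 6*o + 5) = (o - 5)*(o + 2)*(o - 1)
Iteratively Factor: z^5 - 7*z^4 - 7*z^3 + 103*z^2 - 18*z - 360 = (z - 3)*(z^4 - 4*z^3 - 19*z^2 + 46*z + 120) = (z - 4)*(z - 3)*(z^3 - 19*z - 30) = (z - 5)*(z - 4)*(z - 3)*(z^2 + 5*z + 6) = (z - 5)*(z - 4)*(z - 3)*(z + 3)*(z + 2)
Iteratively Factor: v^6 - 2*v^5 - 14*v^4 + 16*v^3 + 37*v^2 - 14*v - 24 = (v - 2)*(v^5 - 14*v^3 - 12*v^2 + 13*v + 12) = (v - 2)*(v + 3)*(v^4 - 3*v^3 - 5*v^2 + 3*v + 4) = (v - 2)*(v + 1)*(v + 3)*(v^3 - 4*v^2 - v + 4) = (v - 4)*(v - 2)*(v + 1)*(v + 3)*(v^2 - 1) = (v - 4)*(v - 2)*(v + 1)^2*(v + 3)*(v - 1)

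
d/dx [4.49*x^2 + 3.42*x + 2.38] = 8.98*x + 3.42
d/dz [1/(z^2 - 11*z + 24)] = (11 - 2*z)/(z^2 - 11*z + 24)^2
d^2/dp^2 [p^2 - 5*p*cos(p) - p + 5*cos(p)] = 5*p*cos(p) + 10*sin(p) - 5*cos(p) + 2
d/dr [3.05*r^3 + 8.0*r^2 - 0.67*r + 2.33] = 9.15*r^2 + 16.0*r - 0.67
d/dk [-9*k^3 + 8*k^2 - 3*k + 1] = -27*k^2 + 16*k - 3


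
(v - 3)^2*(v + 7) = v^3 + v^2 - 33*v + 63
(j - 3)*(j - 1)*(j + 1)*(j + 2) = j^4 - j^3 - 7*j^2 + j + 6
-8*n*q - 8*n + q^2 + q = (-8*n + q)*(q + 1)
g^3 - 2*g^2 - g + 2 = (g - 2)*(g - 1)*(g + 1)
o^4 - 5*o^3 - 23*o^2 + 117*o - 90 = (o - 6)*(o - 3)*(o - 1)*(o + 5)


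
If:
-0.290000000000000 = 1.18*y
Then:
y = -0.25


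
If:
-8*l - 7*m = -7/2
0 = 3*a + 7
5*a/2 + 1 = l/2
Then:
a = -7/3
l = -29/3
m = 485/42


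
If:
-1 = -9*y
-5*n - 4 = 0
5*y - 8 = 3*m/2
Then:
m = -134/27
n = -4/5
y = 1/9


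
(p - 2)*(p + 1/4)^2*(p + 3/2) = p^4 - 51*p^2/16 - 49*p/32 - 3/16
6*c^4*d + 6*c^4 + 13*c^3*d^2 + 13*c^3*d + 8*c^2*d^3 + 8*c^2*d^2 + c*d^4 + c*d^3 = (c + d)^2*(6*c + d)*(c*d + c)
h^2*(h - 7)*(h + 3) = h^4 - 4*h^3 - 21*h^2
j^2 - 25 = (j - 5)*(j + 5)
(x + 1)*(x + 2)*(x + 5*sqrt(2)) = x^3 + 3*x^2 + 5*sqrt(2)*x^2 + 2*x + 15*sqrt(2)*x + 10*sqrt(2)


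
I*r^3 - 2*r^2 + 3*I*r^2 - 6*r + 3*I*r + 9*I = (r + 3)*(r + 3*I)*(I*r + 1)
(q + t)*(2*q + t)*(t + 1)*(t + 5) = 2*q^2*t^2 + 12*q^2*t + 10*q^2 + 3*q*t^3 + 18*q*t^2 + 15*q*t + t^4 + 6*t^3 + 5*t^2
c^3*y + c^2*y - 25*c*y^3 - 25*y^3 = (c - 5*y)*(c + 5*y)*(c*y + y)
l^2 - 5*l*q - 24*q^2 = (l - 8*q)*(l + 3*q)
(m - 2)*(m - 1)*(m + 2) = m^3 - m^2 - 4*m + 4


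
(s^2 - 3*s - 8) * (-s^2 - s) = -s^4 + 2*s^3 + 11*s^2 + 8*s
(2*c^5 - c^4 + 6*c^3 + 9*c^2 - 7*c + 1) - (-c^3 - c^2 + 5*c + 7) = 2*c^5 - c^4 + 7*c^3 + 10*c^2 - 12*c - 6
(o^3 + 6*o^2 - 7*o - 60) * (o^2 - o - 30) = o^5 + 5*o^4 - 43*o^3 - 233*o^2 + 270*o + 1800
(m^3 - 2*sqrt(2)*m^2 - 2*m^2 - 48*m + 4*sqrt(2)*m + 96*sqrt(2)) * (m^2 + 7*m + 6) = m^5 - 2*sqrt(2)*m^4 + 5*m^4 - 56*m^3 - 10*sqrt(2)*m^3 - 348*m^2 + 112*sqrt(2)*m^2 - 288*m + 696*sqrt(2)*m + 576*sqrt(2)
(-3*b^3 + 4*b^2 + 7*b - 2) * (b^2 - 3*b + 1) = -3*b^5 + 13*b^4 - 8*b^3 - 19*b^2 + 13*b - 2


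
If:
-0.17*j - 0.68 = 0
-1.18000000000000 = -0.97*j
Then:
No Solution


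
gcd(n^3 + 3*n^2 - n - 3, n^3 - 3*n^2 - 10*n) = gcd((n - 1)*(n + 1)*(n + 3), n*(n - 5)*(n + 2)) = 1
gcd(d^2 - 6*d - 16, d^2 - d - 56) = d - 8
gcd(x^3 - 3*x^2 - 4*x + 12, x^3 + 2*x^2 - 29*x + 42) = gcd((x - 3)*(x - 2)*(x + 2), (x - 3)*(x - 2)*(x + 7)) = x^2 - 5*x + 6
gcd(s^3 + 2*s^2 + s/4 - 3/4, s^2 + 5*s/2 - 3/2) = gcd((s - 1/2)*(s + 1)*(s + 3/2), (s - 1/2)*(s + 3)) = s - 1/2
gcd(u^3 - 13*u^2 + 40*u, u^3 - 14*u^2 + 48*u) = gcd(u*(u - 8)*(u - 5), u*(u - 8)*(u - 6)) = u^2 - 8*u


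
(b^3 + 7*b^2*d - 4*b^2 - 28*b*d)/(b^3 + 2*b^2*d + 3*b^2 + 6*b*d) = (b^2 + 7*b*d - 4*b - 28*d)/(b^2 + 2*b*d + 3*b + 6*d)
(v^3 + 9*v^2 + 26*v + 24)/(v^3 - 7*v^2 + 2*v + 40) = (v^2 + 7*v + 12)/(v^2 - 9*v + 20)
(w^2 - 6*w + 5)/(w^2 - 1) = (w - 5)/(w + 1)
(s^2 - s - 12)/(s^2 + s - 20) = (s + 3)/(s + 5)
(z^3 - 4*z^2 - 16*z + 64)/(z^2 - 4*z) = z - 16/z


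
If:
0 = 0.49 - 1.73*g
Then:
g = 0.28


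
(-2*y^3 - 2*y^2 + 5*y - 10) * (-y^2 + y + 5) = 2*y^5 - 17*y^3 + 5*y^2 + 15*y - 50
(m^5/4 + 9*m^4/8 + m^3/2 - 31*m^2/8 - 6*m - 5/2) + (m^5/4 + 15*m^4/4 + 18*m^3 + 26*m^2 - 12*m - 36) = m^5/2 + 39*m^4/8 + 37*m^3/2 + 177*m^2/8 - 18*m - 77/2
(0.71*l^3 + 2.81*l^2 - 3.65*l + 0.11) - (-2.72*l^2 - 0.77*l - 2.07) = 0.71*l^3 + 5.53*l^2 - 2.88*l + 2.18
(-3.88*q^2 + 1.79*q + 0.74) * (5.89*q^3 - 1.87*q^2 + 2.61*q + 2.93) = -22.8532*q^5 + 17.7987*q^4 - 9.1155*q^3 - 8.0803*q^2 + 7.1761*q + 2.1682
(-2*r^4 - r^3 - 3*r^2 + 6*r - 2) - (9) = -2*r^4 - r^3 - 3*r^2 + 6*r - 11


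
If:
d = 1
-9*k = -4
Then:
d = 1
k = 4/9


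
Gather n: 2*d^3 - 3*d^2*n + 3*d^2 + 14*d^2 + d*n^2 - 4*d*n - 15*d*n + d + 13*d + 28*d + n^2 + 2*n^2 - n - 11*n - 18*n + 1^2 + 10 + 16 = 2*d^3 + 17*d^2 + 42*d + n^2*(d + 3) + n*(-3*d^2 - 19*d - 30) + 27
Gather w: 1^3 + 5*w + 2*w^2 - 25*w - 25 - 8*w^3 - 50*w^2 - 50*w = -8*w^3 - 48*w^2 - 70*w - 24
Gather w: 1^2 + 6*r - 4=6*r - 3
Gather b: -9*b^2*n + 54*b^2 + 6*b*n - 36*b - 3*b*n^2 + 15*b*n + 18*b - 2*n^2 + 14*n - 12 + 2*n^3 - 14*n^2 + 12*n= b^2*(54 - 9*n) + b*(-3*n^2 + 21*n - 18) + 2*n^3 - 16*n^2 + 26*n - 12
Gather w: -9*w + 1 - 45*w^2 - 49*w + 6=-45*w^2 - 58*w + 7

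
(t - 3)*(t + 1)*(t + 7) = t^3 + 5*t^2 - 17*t - 21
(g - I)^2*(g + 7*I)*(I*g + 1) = I*g^4 - 4*g^3 + 18*I*g^2 + 20*g - 7*I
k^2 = k^2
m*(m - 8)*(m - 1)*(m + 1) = m^4 - 8*m^3 - m^2 + 8*m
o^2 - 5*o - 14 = (o - 7)*(o + 2)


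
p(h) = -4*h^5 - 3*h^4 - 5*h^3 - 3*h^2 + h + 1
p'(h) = -20*h^4 - 12*h^3 - 15*h^2 - 6*h + 1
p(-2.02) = 112.53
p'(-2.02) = -282.17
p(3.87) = -4475.07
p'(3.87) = -5428.55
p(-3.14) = 1052.42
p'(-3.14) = -1700.78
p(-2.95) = 766.76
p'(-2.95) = -1318.44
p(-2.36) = 247.42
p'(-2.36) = -531.06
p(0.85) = -6.73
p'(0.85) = -32.75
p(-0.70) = 0.50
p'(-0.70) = -2.84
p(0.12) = 1.07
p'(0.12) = 0.04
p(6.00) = -36173.00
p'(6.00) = -29087.00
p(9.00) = -259757.00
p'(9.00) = -141236.00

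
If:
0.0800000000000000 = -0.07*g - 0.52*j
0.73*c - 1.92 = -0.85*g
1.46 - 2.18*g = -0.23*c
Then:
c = 1.65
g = 0.84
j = -0.27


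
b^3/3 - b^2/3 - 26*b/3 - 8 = (b/3 + 1/3)*(b - 6)*(b + 4)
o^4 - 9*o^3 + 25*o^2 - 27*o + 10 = (o - 5)*(o - 2)*(o - 1)^2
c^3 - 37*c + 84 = (c - 4)*(c - 3)*(c + 7)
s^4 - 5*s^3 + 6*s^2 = s^2*(s - 3)*(s - 2)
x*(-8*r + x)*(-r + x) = 8*r^2*x - 9*r*x^2 + x^3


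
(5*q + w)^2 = 25*q^2 + 10*q*w + w^2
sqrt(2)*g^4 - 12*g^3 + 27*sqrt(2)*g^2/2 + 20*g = g*(g - 4*sqrt(2))*(g - 5*sqrt(2)/2)*(sqrt(2)*g + 1)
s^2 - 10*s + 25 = (s - 5)^2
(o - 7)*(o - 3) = o^2 - 10*o + 21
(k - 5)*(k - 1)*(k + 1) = k^3 - 5*k^2 - k + 5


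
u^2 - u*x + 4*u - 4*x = (u + 4)*(u - x)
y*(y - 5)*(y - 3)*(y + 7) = y^4 - y^3 - 41*y^2 + 105*y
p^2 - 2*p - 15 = (p - 5)*(p + 3)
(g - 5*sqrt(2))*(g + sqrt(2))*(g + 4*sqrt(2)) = g^3 - 42*g - 40*sqrt(2)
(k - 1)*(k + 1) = k^2 - 1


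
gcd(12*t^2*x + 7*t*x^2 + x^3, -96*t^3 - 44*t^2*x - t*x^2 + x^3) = 12*t^2 + 7*t*x + x^2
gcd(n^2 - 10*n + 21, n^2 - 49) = n - 7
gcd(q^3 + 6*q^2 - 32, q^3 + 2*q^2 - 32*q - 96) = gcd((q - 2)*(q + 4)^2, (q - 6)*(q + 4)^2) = q^2 + 8*q + 16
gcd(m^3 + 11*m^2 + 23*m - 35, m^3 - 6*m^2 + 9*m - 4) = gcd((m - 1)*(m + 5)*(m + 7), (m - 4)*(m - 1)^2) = m - 1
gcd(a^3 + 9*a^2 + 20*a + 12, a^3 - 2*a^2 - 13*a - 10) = a^2 + 3*a + 2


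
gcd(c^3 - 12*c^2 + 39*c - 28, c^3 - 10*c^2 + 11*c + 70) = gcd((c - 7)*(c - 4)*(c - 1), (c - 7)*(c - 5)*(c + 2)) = c - 7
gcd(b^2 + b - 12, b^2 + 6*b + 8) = b + 4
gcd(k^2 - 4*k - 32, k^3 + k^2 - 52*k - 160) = k^2 - 4*k - 32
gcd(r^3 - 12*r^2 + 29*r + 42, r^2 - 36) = r - 6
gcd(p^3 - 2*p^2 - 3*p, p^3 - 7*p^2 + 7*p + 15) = p^2 - 2*p - 3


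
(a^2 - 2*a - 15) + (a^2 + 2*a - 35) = 2*a^2 - 50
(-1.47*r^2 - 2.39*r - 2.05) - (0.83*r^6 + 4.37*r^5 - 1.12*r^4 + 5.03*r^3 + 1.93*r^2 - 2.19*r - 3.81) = -0.83*r^6 - 4.37*r^5 + 1.12*r^4 - 5.03*r^3 - 3.4*r^2 - 0.2*r + 1.76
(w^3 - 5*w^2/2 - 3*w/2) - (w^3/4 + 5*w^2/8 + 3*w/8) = 3*w^3/4 - 25*w^2/8 - 15*w/8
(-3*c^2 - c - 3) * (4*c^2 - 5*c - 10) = -12*c^4 + 11*c^3 + 23*c^2 + 25*c + 30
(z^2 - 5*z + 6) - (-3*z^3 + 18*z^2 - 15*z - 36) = 3*z^3 - 17*z^2 + 10*z + 42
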